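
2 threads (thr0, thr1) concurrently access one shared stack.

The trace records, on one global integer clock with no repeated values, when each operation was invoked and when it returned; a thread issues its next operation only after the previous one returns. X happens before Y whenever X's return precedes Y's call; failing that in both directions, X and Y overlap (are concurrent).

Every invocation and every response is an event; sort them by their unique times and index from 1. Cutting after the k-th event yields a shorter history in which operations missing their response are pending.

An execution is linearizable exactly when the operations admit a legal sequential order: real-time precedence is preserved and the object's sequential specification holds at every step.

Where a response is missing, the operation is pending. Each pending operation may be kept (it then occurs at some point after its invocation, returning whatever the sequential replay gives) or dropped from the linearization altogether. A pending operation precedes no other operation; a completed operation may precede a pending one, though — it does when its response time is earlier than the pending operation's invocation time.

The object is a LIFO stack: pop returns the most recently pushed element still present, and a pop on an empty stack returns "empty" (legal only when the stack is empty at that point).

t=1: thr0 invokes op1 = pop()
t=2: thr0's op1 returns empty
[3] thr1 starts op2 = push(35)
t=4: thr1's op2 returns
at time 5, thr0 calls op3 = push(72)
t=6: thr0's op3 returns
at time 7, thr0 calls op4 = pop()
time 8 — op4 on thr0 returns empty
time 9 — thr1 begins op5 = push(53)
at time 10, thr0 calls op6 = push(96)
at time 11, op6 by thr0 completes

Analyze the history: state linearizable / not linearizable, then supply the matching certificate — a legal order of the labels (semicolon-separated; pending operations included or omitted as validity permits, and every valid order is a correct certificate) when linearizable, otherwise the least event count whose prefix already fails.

through event 7 a valid linearization exists; event 8 (op4 responding at time 8) ends that
one real-time candidate order over the 4 completed operations — the stack replay rejects it
take op1, op2, op3, op4: step 4 already fails, because op4 pop() → empty cannot occur there

not linearizable — minimal violating prefix: 8 events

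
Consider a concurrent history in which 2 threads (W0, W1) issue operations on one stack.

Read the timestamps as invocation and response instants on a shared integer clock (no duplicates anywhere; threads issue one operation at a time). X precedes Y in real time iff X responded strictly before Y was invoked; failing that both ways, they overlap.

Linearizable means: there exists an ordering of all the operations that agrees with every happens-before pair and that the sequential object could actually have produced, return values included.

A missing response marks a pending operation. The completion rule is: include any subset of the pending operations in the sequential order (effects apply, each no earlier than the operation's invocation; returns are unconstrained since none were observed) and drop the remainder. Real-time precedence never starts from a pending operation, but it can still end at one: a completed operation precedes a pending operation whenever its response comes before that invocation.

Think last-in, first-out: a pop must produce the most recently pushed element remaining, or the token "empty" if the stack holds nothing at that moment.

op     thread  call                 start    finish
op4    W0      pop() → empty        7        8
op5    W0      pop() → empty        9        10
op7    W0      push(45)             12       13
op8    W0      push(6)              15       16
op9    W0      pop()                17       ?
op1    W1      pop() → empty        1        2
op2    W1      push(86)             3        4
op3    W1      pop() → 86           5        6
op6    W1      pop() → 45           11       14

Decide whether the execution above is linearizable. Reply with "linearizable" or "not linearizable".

linearizable

a witness: op1, op2, op3, op4, op5, op7, op6, op8
1. op1 pop() → empty, leaving stack <>
2. op2 push(86), leaving stack <86>
3. op3 pop() → 86, leaving stack <>
4. op4 pop() → empty, leaving stack <>
5. op5 pop() → empty, leaving stack <>
6. op7 push(45), leaving stack <45>
7. op6 pop() → 45, leaving stack <>
8. op8 push(6), leaving stack <6>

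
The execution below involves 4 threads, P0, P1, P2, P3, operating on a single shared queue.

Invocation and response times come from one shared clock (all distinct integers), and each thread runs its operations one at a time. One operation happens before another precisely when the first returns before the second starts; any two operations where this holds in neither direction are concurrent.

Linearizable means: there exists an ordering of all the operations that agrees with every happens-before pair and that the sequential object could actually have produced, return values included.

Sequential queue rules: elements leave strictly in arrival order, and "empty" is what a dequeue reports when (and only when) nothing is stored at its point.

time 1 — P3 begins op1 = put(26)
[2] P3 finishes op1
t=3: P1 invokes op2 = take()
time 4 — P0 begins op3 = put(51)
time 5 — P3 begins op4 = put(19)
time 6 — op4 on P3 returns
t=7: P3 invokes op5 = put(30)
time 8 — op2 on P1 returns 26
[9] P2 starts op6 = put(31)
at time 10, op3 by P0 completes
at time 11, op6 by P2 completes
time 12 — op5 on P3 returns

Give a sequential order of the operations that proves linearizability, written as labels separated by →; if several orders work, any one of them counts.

op1 → op2 → op3 → op4 → op5 → op6

step 1: op1 put(26) — queue <26>
step 2: op2 take() → 26 — queue <>
step 3: op3 put(51) — queue <51>
step 4: op4 put(19) — queue <51,19>
step 5: op5 put(30) — queue <51,19,30>
step 6: op6 put(31) — queue <51,19,30,31>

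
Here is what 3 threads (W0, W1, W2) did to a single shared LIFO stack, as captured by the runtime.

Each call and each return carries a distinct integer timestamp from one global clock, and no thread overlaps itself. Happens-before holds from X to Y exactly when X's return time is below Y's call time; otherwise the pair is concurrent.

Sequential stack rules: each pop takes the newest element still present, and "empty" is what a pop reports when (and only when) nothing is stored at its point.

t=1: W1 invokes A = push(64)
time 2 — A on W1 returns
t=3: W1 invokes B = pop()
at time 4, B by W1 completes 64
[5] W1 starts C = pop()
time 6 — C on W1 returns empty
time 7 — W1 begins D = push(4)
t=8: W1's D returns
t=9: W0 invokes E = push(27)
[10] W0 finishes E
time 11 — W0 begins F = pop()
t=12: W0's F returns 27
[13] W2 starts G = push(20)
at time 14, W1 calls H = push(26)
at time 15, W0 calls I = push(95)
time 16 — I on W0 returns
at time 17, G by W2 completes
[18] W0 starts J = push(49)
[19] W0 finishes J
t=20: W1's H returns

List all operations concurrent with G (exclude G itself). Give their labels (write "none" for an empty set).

H, I

G spans [13,17]; an op avoiding the whole window 13..17 is ordered, any other is concurrent
A [1,2]: before
B [3,4]: before
C [5,6]: before
D [7,8]: before
E [9,10]: before
F [11,12]: before
H [14,20]: concurrent
I [15,16]: concurrent
J [18,19]: after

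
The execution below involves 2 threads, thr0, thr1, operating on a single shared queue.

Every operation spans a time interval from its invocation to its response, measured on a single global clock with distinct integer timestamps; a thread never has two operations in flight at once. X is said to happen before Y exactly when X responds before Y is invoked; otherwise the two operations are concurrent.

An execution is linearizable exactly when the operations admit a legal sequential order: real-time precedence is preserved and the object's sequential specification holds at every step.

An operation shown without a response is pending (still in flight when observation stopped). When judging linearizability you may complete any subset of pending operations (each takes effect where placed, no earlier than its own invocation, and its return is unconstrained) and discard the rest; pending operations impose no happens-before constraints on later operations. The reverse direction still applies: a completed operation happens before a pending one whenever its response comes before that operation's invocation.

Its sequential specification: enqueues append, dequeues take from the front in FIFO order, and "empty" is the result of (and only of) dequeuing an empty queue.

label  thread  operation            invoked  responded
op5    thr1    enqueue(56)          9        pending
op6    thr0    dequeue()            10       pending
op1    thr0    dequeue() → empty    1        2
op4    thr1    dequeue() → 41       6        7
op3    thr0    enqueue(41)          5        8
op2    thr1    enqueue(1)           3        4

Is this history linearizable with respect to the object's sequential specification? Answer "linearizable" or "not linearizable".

not linearizable

already the first 7 events (up to op4's response at time 7) admit no linearization; the first 6 still do
the completed operations (3 total) allow one real-time order; the queue replay rejects it
no completion choice of the 1 pending operation (op3) rescues it — every subset was tried
for example op1, op2, op4 (pending dropped) fails at step 3: op4 dequeue() → 41 is not legal there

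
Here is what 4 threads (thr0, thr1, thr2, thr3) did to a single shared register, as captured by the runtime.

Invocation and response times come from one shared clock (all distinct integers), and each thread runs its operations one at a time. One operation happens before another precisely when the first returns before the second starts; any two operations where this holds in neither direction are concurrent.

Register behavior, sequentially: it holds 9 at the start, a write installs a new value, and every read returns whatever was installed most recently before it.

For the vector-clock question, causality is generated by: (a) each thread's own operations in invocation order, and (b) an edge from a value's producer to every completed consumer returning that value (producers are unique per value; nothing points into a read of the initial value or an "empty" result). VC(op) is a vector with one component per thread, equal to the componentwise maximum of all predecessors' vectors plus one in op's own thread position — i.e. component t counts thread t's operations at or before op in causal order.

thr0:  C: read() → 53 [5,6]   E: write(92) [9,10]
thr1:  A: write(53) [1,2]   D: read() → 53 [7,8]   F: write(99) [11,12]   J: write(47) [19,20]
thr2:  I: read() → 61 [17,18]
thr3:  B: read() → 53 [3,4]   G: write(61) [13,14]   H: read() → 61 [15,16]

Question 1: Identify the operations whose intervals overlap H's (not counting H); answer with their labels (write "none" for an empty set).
Answer: none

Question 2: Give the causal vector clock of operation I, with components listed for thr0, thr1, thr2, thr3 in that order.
Answer: (0, 1, 1, 2)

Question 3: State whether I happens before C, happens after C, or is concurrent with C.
Answer: after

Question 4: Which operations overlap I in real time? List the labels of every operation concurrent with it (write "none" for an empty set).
Answer: none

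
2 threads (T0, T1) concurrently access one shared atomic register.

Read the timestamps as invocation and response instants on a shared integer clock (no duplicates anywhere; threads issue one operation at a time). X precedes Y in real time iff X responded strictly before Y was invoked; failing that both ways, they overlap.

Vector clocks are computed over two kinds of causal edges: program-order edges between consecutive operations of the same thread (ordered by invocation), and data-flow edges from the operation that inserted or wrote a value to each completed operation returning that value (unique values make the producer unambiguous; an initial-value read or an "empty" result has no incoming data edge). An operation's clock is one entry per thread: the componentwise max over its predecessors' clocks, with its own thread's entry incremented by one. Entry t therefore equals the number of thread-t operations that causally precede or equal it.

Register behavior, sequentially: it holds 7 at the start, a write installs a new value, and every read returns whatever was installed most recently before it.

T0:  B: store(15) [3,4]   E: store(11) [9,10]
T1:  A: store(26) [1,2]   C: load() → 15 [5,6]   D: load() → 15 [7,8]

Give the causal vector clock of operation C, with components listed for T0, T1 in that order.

(1, 2)

root op A, invoked 1: fresh clock plus T1's own tick → (0, 1)
root op B, invoked 3: fresh clock plus T0's own tick → (1, 0)
E, invoked 9, takes VC(B)=(1, 0) under max, adds 1 for T0 → (2, 0)
C, invoked 5, takes VC(A)=(0, 1), VC(B)=(1, 0) under max, adds 1 for T1 → (1, 2)
D, invoked 7, takes VC(B)=(1, 0), VC(C)=(1, 2) under max, adds 1 for T1 → (1, 3)
target: VC(C) = (1, 2)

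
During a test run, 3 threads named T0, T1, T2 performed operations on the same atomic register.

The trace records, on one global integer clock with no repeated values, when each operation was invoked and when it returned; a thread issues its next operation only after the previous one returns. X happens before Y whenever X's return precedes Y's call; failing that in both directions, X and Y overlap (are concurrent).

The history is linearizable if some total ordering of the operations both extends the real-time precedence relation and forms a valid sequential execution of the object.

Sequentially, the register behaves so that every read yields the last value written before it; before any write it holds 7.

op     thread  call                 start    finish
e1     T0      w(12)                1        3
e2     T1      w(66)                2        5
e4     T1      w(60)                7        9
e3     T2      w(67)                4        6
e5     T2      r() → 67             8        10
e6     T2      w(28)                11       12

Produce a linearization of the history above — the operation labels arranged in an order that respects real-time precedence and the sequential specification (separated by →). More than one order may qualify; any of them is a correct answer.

e1 → e2 → e3 → e5 → e4 → e6

after step 1 (e1 w(12)): value 12
after step 2 (e2 w(66)): value 66
after step 3 (e3 w(67)): value 67
after step 4 (e5 r() → 67): value 67
after step 5 (e4 w(60)): value 60
after step 6 (e6 w(28)): value 28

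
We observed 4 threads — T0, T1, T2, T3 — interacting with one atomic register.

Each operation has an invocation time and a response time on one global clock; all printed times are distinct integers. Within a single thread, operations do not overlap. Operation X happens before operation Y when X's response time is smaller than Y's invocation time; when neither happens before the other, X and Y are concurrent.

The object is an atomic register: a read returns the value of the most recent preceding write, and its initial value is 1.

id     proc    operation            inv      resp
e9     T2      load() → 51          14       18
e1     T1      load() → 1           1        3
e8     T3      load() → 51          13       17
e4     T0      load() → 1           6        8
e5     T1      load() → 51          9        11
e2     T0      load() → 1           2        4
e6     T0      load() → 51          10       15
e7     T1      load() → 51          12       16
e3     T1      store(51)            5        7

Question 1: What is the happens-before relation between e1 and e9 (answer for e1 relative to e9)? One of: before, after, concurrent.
e1 spans [1,3], e9 spans [14,18]
resp(e1)=3 < inv(e9)=14

before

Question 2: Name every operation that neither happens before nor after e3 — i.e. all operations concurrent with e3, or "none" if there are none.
e3 runs from 5 to 7; window-overlapping ops are concurrent
e1 [1,3]: before
e2 [2,4]: before
e4 [6,8]: concurrent
e5 [9,11]: after
e6 [10,15]: after
e7 [12,16]: after
e8 [13,17]: after
e9 [14,18]: after

e4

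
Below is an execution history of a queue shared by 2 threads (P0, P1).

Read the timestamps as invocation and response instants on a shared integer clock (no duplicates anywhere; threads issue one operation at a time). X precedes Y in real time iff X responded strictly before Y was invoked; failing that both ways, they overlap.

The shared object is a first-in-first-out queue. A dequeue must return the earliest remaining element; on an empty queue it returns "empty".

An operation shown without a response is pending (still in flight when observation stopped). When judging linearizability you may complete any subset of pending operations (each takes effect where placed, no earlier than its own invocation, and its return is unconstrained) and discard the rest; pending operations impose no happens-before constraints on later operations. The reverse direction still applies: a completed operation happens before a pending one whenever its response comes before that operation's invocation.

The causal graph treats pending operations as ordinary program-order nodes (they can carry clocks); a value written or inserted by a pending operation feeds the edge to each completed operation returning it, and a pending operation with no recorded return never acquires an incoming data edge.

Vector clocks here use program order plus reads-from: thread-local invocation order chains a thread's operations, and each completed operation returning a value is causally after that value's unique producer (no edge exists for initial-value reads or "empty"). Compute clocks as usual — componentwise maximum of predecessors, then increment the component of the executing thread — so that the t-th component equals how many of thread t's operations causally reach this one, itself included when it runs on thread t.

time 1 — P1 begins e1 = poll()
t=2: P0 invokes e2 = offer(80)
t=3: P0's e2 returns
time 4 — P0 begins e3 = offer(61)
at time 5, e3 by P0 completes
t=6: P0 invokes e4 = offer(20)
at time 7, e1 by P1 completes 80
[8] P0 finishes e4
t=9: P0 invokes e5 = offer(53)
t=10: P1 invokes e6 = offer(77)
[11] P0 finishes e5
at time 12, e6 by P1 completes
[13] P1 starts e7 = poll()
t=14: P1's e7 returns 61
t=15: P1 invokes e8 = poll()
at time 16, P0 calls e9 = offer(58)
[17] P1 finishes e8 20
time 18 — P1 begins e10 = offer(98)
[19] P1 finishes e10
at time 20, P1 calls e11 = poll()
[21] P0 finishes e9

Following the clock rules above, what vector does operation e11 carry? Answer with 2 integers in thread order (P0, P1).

no predecessors for e2 (invoked 2): P0 increments from zero → (1, 0)
from VC(e2)=(1, 0), e1 (invoked 1) maxes components and bumps P1 → (1, 1)
from VC(e2)=(1, 0), e3 (invoked 4) maxes components and bumps P0 → (2, 0)
from VC(e1)=(1, 1), e6 (invoked 10) maxes components and bumps P1 → (1, 2)
from VC(e3)=(2, 0), e4 (invoked 6) maxes components and bumps P0 → (3, 0)
from VC(e4)=(3, 0), e5 (invoked 9) maxes components and bumps P0 → (4, 0)
from VC(e3)=(2, 0), VC(e6)=(1, 2), e7 (invoked 13) maxes components and bumps P1 → (2, 3)
from VC(e5)=(4, 0), e9 (invoked 16) maxes components and bumps P0 → (5, 0)
from VC(e4)=(3, 0), VC(e7)=(2, 3), e8 (invoked 15) maxes components and bumps P1 → (3, 4)
from VC(e8)=(3, 4), e10 (invoked 18) maxes components and bumps P1 → (3, 5)
from VC(e10)=(3, 5), e11 (invoked 20) maxes components and bumps P1 → (3, 6)
target: VC(e11) = (3, 6)

(3, 6)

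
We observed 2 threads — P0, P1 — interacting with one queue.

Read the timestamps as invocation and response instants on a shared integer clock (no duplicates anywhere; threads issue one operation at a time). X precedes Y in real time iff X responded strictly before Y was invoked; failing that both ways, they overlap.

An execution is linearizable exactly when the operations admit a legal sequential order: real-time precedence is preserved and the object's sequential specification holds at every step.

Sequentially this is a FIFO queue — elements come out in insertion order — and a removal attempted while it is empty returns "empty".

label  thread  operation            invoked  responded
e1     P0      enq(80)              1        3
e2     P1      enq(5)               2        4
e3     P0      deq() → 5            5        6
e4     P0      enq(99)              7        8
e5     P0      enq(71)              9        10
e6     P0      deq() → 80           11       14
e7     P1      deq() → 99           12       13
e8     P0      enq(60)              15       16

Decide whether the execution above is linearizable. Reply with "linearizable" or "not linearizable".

a witness: e2, e1, e3, e4, e5, e6, e7, e8
after step 1 (e2 enq(5)): queue <5>
after step 2 (e1 enq(80)): queue <5,80>
after step 3 (e3 deq() → 5): queue <80>
after step 4 (e4 enq(99)): queue <80,99>
after step 5 (e5 enq(71)): queue <80,99,71>
after step 6 (e6 deq() → 80): queue <99,71>
after step 7 (e7 deq() → 99): queue <71>
after step 8 (e8 enq(60)): queue <71,60>

linearizable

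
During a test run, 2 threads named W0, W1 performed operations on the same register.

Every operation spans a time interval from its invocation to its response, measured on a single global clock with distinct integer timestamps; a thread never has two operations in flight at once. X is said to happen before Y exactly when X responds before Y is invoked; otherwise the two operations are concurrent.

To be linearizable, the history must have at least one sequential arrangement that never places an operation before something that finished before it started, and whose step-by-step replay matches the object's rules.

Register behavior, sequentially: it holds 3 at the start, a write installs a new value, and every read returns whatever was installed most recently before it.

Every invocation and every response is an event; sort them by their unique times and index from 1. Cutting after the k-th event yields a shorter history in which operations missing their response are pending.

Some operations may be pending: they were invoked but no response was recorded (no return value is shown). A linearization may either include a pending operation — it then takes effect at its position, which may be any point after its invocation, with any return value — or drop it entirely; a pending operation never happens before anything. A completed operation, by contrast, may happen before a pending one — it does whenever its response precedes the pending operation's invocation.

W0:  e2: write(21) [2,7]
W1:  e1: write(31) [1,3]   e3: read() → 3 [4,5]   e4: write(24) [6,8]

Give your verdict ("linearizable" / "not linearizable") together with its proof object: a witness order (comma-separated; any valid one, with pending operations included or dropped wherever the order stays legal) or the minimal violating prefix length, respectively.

not linearizable — minimal violating prefix: 5 events

prefix check: 1..4 passes, 1..5 fails once e3's time-5 response joins
exhaustive check: the 2 completed register ops admit one real-time order; illegal
every completion of the 1 pending operation (e2) was checked; none linearizes
e.g. e1, e3 (pending dropped): illegal at step 2, since e3 read() → 3 cannot apply there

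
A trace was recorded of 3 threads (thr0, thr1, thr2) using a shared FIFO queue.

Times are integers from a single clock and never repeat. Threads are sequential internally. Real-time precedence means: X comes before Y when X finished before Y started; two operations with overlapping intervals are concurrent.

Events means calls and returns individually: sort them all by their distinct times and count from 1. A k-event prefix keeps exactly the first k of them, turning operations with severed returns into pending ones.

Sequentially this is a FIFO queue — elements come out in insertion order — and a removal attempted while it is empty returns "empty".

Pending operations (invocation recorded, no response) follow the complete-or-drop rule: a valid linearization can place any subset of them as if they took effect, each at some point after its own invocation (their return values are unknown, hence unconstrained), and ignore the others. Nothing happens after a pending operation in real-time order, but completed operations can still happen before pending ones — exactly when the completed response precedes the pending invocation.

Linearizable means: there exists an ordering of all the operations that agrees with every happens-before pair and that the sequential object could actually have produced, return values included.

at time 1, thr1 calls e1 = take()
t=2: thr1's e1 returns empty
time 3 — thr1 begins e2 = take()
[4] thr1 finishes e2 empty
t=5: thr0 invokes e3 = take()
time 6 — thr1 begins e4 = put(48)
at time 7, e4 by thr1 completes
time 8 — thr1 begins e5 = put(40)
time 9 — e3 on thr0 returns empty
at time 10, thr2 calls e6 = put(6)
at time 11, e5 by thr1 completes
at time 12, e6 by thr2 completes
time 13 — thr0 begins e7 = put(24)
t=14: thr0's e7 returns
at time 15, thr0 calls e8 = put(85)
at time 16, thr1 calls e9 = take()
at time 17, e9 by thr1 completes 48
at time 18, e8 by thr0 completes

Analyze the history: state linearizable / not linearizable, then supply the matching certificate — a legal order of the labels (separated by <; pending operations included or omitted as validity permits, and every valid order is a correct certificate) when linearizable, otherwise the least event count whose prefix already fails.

linearizable — witness: e1 < e2 < e3 < e4 < e5 < e6 < e7 < e8 < e9

1. e1 take() → empty, leaving queue <>
2. e2 take() → empty, leaving queue <>
3. e3 take() → empty, leaving queue <>
4. e4 put(48), leaving queue <48>
5. e5 put(40), leaving queue <48,40>
6. e6 put(6), leaving queue <48,40,6>
7. e7 put(24), leaving queue <48,40,6,24>
8. e8 put(85), leaving queue <48,40,6,24,85>
9. e9 take() → 48, leaving queue <40,6,24,85>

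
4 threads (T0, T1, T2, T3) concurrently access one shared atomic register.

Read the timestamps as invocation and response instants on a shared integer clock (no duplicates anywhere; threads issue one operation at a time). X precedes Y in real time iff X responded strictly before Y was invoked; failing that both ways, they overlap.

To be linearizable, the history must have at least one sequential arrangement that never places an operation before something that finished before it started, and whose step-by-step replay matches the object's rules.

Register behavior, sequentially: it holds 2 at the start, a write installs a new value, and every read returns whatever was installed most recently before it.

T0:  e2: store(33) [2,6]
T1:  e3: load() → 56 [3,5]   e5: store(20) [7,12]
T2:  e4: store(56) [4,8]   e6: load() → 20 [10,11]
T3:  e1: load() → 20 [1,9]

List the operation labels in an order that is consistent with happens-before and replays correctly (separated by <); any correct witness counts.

e2 < e4 < e3 < e5 < e1 < e6

after step 1 (e2 store(33)): value 33
after step 2 (e4 store(56)): value 56
after step 3 (e3 load() → 56): value 56
after step 4 (e5 store(20)): value 20
after step 5 (e1 load() → 20): value 20
after step 6 (e6 load() → 20): value 20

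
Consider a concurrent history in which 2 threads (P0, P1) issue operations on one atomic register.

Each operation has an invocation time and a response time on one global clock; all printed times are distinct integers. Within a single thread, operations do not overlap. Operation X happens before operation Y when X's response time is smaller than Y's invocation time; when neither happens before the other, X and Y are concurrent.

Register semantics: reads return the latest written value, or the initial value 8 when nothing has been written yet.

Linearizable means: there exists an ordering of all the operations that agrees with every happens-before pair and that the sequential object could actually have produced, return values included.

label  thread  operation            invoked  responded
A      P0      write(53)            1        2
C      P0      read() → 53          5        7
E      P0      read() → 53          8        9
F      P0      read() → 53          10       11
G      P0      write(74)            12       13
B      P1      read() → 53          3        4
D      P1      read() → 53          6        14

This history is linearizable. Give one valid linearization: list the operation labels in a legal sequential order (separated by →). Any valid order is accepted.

after step 1 (A write(53)): value 53
after step 2 (B read() → 53): value 53
after step 3 (C read() → 53): value 53
after step 4 (D read() → 53): value 53
after step 5 (E read() → 53): value 53
after step 6 (F read() → 53): value 53
after step 7 (G write(74)): value 74

A → B → C → D → E → F → G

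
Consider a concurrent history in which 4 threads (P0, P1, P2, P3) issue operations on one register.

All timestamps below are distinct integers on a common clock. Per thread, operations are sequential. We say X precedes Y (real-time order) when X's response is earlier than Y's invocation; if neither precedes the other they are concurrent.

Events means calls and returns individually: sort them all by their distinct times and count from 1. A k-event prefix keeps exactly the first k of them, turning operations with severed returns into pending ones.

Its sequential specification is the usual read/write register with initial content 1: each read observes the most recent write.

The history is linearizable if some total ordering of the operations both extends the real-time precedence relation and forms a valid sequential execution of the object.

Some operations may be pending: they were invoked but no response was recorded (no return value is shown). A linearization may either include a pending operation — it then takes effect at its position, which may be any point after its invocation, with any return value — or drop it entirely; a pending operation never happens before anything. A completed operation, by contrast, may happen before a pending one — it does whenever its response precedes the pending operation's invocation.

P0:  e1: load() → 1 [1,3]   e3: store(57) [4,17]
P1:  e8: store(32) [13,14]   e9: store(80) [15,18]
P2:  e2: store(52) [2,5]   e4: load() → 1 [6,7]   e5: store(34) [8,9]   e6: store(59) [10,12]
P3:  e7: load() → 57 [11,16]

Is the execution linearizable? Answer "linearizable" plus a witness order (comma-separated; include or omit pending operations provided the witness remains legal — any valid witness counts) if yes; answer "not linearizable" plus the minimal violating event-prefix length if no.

not linearizable — minimal violating prefix: 7 events

the violation lands at event 7, e4's response at time 7: events 1..6 linearize, events 1..7 do not
all 2 real-time-respecting orders fail — 3 completed register operations, no legal replay
including or dropping the 1 pending operation (e3) in any combination fails
sample order e1, e2, e4 (pending dropped) stalls at step 3 — e4 load() → 1 has no legal effect
sample order e2, e1, e4 (pending dropped) stalls at step 2 — e1 load() → 1 has no legal effect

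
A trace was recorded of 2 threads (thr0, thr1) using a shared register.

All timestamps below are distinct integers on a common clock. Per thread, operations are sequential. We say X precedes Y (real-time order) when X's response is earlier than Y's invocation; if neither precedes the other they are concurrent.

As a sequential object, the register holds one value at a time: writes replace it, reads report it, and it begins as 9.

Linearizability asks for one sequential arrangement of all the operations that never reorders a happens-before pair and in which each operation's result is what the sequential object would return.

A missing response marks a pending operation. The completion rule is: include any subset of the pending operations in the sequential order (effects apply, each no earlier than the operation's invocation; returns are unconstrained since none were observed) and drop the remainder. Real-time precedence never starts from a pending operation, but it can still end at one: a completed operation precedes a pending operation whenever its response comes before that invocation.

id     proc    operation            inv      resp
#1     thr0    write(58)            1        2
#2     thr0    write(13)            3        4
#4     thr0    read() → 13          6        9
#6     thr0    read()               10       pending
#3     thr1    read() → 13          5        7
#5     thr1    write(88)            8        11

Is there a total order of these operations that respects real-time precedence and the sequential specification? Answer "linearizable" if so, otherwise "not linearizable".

linearizable

a witness: #1, #2, #3, #4, #5
1. #1 write(58), leaving value 58
2. #2 write(13), leaving value 13
3. #3 read() → 13, leaving value 13
4. #4 read() → 13, leaving value 13
5. #5 write(88), leaving value 88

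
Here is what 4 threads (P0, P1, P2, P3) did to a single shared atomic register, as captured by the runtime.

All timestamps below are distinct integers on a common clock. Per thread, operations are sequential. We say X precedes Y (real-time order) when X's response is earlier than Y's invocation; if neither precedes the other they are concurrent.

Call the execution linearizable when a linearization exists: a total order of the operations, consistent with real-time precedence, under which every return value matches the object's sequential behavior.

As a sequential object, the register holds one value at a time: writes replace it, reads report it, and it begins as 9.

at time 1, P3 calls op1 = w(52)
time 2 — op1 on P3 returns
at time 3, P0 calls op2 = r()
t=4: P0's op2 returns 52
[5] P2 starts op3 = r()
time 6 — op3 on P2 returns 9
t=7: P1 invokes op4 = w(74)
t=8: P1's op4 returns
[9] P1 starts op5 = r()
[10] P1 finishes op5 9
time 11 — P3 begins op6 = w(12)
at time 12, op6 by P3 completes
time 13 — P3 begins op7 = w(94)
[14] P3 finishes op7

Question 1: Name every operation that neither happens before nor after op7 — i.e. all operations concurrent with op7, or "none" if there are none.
overlap test against op7 [13,14]: concurrent iff the interval meets 13..14
op1 [1,2]: before
op2 [3,4]: before
op3 [5,6]: before
op4 [7,8]: before
op5 [9,10]: before
op6 [11,12]: before

none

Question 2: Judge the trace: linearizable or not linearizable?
through event 5 a valid linearization exists; event 6 (op3 responding at time 6) ends that
a single order respects real time; the 3 completed atomic register operations fail replay along it
for example op1, op2, op3 fails at step 3: op3 r() → 9 is not legal there

not linearizable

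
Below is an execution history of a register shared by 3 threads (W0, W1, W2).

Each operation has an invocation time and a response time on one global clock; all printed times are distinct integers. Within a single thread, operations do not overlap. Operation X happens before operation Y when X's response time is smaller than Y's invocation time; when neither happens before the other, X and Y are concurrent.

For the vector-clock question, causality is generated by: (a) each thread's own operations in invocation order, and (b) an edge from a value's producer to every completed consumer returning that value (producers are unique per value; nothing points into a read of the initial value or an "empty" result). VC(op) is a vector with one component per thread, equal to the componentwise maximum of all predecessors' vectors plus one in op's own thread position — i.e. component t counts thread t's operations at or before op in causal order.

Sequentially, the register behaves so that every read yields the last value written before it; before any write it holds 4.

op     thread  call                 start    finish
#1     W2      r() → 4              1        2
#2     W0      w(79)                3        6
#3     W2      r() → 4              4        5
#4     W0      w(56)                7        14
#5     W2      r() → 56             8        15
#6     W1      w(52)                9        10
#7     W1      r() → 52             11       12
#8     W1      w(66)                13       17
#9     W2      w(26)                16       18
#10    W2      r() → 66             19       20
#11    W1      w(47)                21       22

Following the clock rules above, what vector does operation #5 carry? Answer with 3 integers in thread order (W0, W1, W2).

(2, 0, 3)

no predecessors for #1 (invoked 1): W2 increments from zero → (0, 0, 1)
no predecessors for #6 (invoked 9): W1 increments from zero → (0, 1, 0)
no predecessors for #2 (invoked 3): W0 increments from zero → (1, 0, 0)
VC(#3, invoked at 4): max of VC(#1)=(0, 0, 1), then +1 on thread W2 → (0, 0, 2)
VC(#7, invoked at 11): max of VC(#6)=(0, 1, 0), then +1 on thread W1 → (0, 2, 0)
VC(#4, invoked at 7): max of VC(#2)=(1, 0, 0), then +1 on thread W0 → (2, 0, 0)
VC(#8, invoked at 13): max of VC(#7)=(0, 2, 0), then +1 on thread W1 → (0, 3, 0)
VC(#11, invoked at 21): max of VC(#8)=(0, 3, 0), then +1 on thread W1 → (0, 4, 0)
VC(#5, invoked at 8): max of VC(#3)=(0, 0, 2), VC(#4)=(2, 0, 0), then +1 on thread W2 → (2, 0, 3)
VC(#9, invoked at 16): max of VC(#5)=(2, 0, 3), then +1 on thread W2 → (2, 0, 4)
VC(#10, invoked at 19): max of VC(#8)=(0, 3, 0), VC(#9)=(2, 0, 4), then +1 on thread W2 → (2, 3, 5)
target: VC(#5) = (2, 0, 3)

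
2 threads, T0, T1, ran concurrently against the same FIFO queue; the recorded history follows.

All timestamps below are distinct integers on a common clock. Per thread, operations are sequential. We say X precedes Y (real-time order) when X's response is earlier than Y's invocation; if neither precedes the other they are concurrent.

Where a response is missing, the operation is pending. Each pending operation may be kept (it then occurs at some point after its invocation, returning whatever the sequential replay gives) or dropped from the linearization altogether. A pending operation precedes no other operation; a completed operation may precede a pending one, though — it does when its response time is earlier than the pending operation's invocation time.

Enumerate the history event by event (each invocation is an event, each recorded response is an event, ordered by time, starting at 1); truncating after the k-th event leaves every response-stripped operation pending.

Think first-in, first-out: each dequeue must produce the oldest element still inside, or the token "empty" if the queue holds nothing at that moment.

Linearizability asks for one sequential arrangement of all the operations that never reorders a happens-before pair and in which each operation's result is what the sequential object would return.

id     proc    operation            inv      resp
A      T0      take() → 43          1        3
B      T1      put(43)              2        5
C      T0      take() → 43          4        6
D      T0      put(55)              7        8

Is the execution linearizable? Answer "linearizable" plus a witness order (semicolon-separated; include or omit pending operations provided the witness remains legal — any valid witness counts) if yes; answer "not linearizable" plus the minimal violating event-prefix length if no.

cut after 5 events: linearizable; cut after 6 events (C responds, time 6): not linearizable
3 completed operations, 3 real-time-consistent orders — every FIFO queue replay fails
for example A, B, C fails at step 1: A take() → 43 is not legal there
for example A, C, B fails at step 1: A take() → 43 is not legal there

not linearizable — minimal violating prefix: 6 events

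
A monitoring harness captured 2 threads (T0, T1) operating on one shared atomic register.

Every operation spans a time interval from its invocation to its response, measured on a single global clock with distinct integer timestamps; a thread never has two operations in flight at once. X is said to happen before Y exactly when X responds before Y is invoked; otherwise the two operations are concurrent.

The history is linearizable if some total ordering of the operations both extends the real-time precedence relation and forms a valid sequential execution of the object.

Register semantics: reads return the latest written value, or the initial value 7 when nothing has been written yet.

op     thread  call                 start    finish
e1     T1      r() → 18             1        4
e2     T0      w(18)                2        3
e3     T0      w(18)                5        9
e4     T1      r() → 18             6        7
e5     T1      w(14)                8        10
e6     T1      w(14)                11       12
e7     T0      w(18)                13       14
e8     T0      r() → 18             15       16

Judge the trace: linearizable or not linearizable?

a witness: e2, e1, e3, e4, e5, e6, e7, e8
step 1: e2 w(18) — value 18
step 2: e1 r() → 18 — value 18
step 3: e3 w(18) — value 18
step 4: e4 r() → 18 — value 18
step 5: e5 w(14) — value 14
step 6: e6 w(14) — value 14
step 7: e7 w(18) — value 18
step 8: e8 r() → 18 — value 18

linearizable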